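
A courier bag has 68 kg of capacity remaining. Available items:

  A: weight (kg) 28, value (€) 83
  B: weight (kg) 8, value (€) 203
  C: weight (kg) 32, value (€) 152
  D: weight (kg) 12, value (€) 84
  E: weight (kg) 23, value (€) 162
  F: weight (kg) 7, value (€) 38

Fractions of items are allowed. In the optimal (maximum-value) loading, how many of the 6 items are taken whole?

Sort by value per unit weight and fill in that order.
Order: B (203/8=25.38) > E (162/23=7.04) > D (84/12=7.00) > F (38/7=5.43) > C (152/32=4.75) > A (83/28=2.96)
Fill: take B (8 @ 203) → take E (23 @ 162) → take D (12 @ 84) → take F (7 @ 38) → take 18/32 of C → 85.50; 68/68 used.
4 item(s) taken whole; one partial (take 18/32 of C).

4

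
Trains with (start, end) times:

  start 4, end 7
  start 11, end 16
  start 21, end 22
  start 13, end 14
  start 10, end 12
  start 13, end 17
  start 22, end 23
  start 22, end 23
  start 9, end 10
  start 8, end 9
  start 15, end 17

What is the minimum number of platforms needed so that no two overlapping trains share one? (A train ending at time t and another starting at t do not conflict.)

3

starts: [4, 8, 9, 10, 11, 13, 13, 15, 21, 22, 22]
ends:   [7, 9, 10, 12, 14, 16, 17, 17, 22, 23, 23]
s4→1 e7→0 s8→1 e9→0 s9→1 e10→0 s10→1 s11→2 e12→1 s13→2 s13→3  — peak 3.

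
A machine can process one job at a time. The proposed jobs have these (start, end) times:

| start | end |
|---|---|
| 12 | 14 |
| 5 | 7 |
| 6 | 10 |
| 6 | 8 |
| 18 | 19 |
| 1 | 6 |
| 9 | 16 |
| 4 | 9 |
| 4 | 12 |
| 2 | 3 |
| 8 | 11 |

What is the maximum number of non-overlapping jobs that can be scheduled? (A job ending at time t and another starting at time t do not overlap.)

5

Sorted by end: (2,3)  (1,6)  (5,7)  (6,8)  (4,9)  (6,10)  (8,11)  (4,12)  (12,14)  (9,16)  (18,19)
take (2,3); take (5,7); skip (6,8); skip (6,10); take (8,11); skip (4,12); take (12,14); skip (9,16); take (18,19).
Selected 5 jobs.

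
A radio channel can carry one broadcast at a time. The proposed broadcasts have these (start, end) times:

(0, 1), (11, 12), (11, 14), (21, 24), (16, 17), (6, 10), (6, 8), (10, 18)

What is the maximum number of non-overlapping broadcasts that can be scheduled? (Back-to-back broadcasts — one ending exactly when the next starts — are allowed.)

5

By end time: (0,1), (6,8), (6,10), (11,12), (11,14), (16,17), (10,18), (21,24).
Pick (0,1); next start ≥ 1 → (6,8); next start ≥ 8 → (11,12); next start ≥ 12 → (16,17); next start ≥ 17 → (21,24).
Selected 5 broadcasts.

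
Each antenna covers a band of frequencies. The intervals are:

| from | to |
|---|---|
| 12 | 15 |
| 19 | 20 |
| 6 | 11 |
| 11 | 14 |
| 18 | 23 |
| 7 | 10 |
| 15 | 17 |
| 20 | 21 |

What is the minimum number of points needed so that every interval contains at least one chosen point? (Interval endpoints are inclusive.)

By right end: [7,10]  [6,11]  [11,14]  [12,15]  [15,17]  [19,20]  [20,21]  [18,23]
[7,10] uncovered → point at 10; [11,14] uncovered → point at 14; [15,17] uncovered → point at 17; [19,20] uncovered → point at 20.
Points: 10, 14, 17, 20 (4 total).

4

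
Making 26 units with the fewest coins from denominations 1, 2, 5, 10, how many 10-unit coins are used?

26 = 2×10 + 1×5 + 1×1
Count of 10: 2

2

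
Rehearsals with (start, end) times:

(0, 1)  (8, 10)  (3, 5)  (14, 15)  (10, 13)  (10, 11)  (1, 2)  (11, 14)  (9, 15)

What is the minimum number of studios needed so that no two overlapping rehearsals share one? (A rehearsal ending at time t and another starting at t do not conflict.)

3

starts: [0, 1, 3, 8, 9, 10, 10, 11, 14]
ends:   [1, 2, 5, 10, 11, 13, 14, 15, 15]
s0→1 e1→0 s1→1 e2→0 s3→1 e5→0 s8→1 s9→2 e10→1 s10→2 s10→3  — peak 3.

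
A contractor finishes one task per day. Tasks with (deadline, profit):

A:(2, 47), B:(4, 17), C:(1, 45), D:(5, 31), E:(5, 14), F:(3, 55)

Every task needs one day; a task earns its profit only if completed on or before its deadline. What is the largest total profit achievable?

By profit: F(d3,55), A(d2,47), C(d1,45), D(d5,31), B(d4,17), E(d5,14)
F→slot 3; A→slot 2; C→slot 1; D→slot 5; B→slot 4; E skipped.
Profit = 45 + 47 + 55 + 17 + 31 = 195

195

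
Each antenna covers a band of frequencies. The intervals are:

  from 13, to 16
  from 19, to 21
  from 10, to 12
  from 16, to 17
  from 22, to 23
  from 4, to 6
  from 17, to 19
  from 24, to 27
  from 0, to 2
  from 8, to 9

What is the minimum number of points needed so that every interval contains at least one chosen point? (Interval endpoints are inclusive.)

8

Sorted: [0,2] [4,6] [8,9] [10,12] [13,16] [16,17] [17,19] [19,21] [22,23] [24,27]
{[0,2]} hit by 2; {[4,6]} hit by 6; {[8,9]} hit by 9; {[10,12]} hit by 12; {[13,16],[16,17]} hit by 16; {[17,19],[19,21]} hit by 19; {[22,23]} hit by 23; {[24,27]} hit by 27.
Points: 2, 6, 9, 12, 16, 19, 23, 27 (8 total).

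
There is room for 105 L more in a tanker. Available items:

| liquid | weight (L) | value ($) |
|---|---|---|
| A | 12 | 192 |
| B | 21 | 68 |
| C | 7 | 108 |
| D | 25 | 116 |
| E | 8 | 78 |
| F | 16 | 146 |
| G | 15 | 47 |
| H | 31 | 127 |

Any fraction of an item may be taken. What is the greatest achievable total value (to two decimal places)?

Greedy by value/weight ratio, highest first.
Order: A (192/12=16.00) > C (108/7=15.43) > E (78/8=9.75) > F (146/16=9.12) > D (116/25=4.64) > H (127/31=4.10) > B (68/21=3.24) > G (47/15=3.13)
Fill: take A (12 @ 192) → take C (7 @ 108) → take E (8 @ 78) → take F (16 @ 146) → take D (25 @ 116) → take H (31 @ 127) → take 6/21 of B → 19.43; 105/105 used.
Total value = 786.43

786.43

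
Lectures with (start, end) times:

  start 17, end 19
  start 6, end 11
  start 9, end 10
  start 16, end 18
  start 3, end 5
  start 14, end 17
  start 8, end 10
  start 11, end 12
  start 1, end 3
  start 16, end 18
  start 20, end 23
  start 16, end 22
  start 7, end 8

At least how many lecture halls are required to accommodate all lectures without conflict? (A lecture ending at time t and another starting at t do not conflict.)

4

starts: [1, 3, 6, 7, 8, 9, 11, 14, 16, 16, 16, 17, 20]
ends:   [3, 5, 8, 10, 10, 11, 12, 17, 18, 18, 19, 22, 23]
s1→1 e3→0 s3→1 e5→0 s6→1 s7→2 e8→1 s8→2 s9→3 e10→2 e10→1 e11→0 s11→1 e12→0 s14→1 s16→2 s16→3 s16→4  — peak 4.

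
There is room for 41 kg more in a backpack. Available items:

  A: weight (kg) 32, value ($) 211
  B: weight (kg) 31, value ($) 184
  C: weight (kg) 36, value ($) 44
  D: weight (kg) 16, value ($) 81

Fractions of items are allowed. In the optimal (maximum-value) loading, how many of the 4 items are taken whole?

Sort by value per unit weight and fill in that order.
Ratios (sorted): A 6.59, B 5.94, D 5.06, C 1.22
take A (32 @ 211); take 9/31 of B → 53.42. Capacity used 41/41.
1 item(s) taken whole; one partial (take 9/31 of B).

1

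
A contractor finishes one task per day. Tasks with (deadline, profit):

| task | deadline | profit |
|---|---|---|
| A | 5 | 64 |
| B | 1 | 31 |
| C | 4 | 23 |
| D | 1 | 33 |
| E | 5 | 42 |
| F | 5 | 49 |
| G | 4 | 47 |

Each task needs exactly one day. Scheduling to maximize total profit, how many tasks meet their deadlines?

5

Profit order: A=64 F=49 G=47 E=42 D=33 B=31 C=23
Assign: A→slot 5, F→slot 4, G→slot 3, E→slot 2, D→slot 1, B skipped, C skipped.
Slots: [1:D] [2:E] [3:G] [4:F] [5:A]
5 of 7 scheduled.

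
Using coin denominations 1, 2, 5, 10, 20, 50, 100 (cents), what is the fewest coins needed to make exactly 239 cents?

7

Use the largest denomination that fits, subtract, and repeat.
239 = 2×100 + 1×20 + 1×10 + 1×5 + 2×2
Total coins = 2 + 1 + 1 + 1 + 2 = 7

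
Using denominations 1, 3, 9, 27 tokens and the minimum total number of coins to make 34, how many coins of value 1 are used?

1

Greedy: take as many of the largest coin as possible, then repeat with the remainder.
34 = 1×27 + 2×3 + 1×1
Count of 1: 1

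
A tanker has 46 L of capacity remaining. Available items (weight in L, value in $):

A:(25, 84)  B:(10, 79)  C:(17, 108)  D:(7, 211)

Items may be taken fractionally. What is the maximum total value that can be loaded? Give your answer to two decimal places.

438.32

Sort by value per unit weight and fill in that order.
Order: D (211/7=30.14) > B (79/10=7.90) > C (108/17=6.35) > A (84/25=3.36)
Fill: take D (7 @ 211) → take B (10 @ 79) → take C (17 @ 108) → take 12/25 of A → 40.32; 46/46 used.
Total value = 438.32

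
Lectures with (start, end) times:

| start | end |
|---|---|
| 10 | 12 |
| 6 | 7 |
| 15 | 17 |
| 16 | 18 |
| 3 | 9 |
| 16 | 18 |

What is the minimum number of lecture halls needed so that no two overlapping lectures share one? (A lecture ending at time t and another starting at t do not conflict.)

3

Events (time:±→running): 3:+→1 6:+→2 7:-→1 9:-→0 10:+→1 12:-→0 15:+→1 16:+→2 16:+→3 … peak 3.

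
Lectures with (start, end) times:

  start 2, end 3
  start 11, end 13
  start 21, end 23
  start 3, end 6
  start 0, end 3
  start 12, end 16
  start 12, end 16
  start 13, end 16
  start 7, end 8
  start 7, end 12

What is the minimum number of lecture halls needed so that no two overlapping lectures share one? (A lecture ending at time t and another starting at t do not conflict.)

3

starts: [0, 2, 3, 7, 7, 11, 12, 12, 13, 21]
ends:   [3, 3, 6, 8, 12, 13, 16, 16, 16, 23]
s0→1 s2→2 e3→1 e3→0 s3→1 e6→0 s7→1 s7→2 e8→1 s11→2 e12→1 s12→2 s12→3  — peak 3.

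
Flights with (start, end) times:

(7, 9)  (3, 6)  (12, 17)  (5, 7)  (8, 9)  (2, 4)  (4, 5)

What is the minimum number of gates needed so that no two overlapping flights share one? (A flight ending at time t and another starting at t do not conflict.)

2

Count concurrent intervals with a sweep; the peak is the room count.
Events (time:±→running): 2:+→1 3:+→2 … peak 2.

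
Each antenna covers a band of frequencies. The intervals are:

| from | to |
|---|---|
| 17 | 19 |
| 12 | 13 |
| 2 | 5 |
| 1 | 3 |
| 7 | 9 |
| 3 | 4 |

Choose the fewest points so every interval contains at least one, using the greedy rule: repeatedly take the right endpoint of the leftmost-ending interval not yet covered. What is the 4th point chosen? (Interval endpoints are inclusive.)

Sort by right endpoint; whenever an interval is uncovered, place a point at its right end.
By right end: [1,3]  [3,4]  [2,5]  [7,9]  [12,13]  [17,19]
[1,3] uncovered → point at 3; [7,9] uncovered → point at 9; [12,13] uncovered → point at 13; [17,19] uncovered → point at 19.
Points: 3, 9, 13, 19 (4 total).

19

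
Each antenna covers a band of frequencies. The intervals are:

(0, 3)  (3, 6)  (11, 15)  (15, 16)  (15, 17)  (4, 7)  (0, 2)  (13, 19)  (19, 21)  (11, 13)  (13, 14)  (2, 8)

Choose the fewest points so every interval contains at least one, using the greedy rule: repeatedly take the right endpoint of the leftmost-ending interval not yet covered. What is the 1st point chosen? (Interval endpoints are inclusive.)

Sort by right endpoint; whenever an interval is uncovered, place a point at its right end.
By right end: [0,2]  [0,3]  [3,6]  [4,7]  [2,8]  [11,13]  [13,14]  [11,15]  [15,16]  [15,17]  [13,19]  [19,21]
[0,2] uncovered → point at 2; [3,6] uncovered → point at 6; [11,13] uncovered → point at 13; [15,16] uncovered → point at 16; [19,21] uncovered → point at 21.
Points: 2, 6, 13, 16, 21 (5 total).

2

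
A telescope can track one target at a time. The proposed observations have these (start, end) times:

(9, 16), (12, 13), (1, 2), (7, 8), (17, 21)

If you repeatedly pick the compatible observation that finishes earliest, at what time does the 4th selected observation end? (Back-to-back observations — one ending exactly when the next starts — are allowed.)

Sorted by end: (1,2)  (7,8)  (12,13)  (9,16)  (17,21)
take (1,2); take (7,8); take (12,13); take (17,21).
Selected: (1,2) (7,8) (12,13) (17,21)

21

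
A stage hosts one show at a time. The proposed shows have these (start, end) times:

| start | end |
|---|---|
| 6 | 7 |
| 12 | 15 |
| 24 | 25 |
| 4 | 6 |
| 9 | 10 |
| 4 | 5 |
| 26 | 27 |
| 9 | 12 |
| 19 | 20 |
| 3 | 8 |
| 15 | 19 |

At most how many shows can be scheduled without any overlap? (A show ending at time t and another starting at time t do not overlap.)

8

Greedy by earliest finish: after sorting by end time, pick each interval compatible with the last pick.
Sorted by end: (4,5)  (4,6)  (6,7)  (3,8)  (9,10)  (9,12)  (12,15)  (15,19)  (19,20)  (24,25)  (26,27)
take (4,5); skip (4,6); take (6,7); take (9,10); take (12,15); take (15,19); take (19,20); take (24,25); take (26,27).
Selected 8 shows.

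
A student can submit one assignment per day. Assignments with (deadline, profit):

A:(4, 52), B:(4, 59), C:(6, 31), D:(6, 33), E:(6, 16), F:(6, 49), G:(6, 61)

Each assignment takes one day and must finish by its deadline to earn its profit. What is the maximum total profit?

Take jobs in profit order; each goes to the latest open slot no later than its deadline.
By profit: G(d6,61), B(d4,59), A(d4,52), F(d6,49), D(d6,33), C(d6,31), E(d6,16)
G→slot 6; B→slot 4; A→slot 3; F→slot 5; D→slot 2; C→slot 1; E skipped.
Profit = 31 + 33 + 52 + 59 + 49 + 61 = 285

285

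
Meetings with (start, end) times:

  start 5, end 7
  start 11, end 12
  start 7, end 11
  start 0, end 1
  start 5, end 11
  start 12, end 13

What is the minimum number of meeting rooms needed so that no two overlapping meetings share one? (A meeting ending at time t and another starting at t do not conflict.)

2

The answer is the maximum number of intervals overlapping at any instant.
starts: [0, 5, 5, 7, 11, 12]
ends:   [1, 7, 11, 11, 12, 13]
s0→1 e1→0 s5→1 s5→2  — peak 2.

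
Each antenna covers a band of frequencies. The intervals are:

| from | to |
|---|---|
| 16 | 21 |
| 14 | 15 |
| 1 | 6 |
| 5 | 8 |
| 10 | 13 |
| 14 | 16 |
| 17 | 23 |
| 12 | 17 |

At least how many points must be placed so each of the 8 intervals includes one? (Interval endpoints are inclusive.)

4

Process intervals by earliest right end; each time one isn't hit yet, stab at its right endpoint.
By right end: [1,6]  [5,8]  [10,13]  [14,15]  [14,16]  [12,17]  [16,21]  [17,23]
[1,6] uncovered → point at 6; [10,13] uncovered → point at 13; [14,15] uncovered → point at 15; [16,21] uncovered → point at 21.
Points: 6, 13, 15, 21 (4 total).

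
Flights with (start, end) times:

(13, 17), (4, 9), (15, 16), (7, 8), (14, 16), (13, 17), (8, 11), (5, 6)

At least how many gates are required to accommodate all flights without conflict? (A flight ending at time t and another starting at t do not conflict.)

4

Count concurrent intervals with a sweep; the peak is the room count.
starts: [4, 5, 7, 8, 13, 13, 14, 15]
ends:   [6, 8, 9, 11, 16, 16, 17, 17]
s4→1 s5→2 e6→1 s7→2 e8→1 s8→2 e9→1 e11→0 s13→1 s13→2 s14→3 s15→4  — peak 4.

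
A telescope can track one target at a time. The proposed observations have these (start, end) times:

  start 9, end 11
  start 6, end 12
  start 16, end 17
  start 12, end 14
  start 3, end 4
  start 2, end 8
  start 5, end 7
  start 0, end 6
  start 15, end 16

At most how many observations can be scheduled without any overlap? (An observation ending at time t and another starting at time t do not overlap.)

6

Greedy by earliest finish: after sorting by end time, pick each interval compatible with the last pick.
By end time: (3,4), (0,6), (5,7), (2,8), (9,11), (6,12), (12,14), (15,16), (16,17).
Pick (3,4); next start ≥ 4 → (5,7); next start ≥ 7 → (9,11); next start ≥ 11 → (12,14); next start ≥ 14 → (15,16); next start ≥ 16 → (16,17).
Selected 6 observations.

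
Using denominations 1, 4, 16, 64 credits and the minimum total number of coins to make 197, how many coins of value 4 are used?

Use the largest denomination that fits, subtract, and repeat.
197 = 3×64 + 1×4 + 1×1
Count of 4: 1

1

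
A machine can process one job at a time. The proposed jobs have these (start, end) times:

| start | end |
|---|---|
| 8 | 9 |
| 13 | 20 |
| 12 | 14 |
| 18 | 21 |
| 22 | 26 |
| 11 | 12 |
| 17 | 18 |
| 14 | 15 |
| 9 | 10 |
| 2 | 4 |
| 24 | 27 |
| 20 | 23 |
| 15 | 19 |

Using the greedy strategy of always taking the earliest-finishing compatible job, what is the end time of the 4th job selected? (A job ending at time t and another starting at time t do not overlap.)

Order by finish time; keep every interval that doesn't clash with the previous kept one.
Sorted by end: (2,4)  (8,9)  (9,10)  (11,12)  (12,14)  (14,15)  (17,18)  (15,19)  (13,20)  (18,21)  (20,23)  (22,26)  (24,27)
take (2,4); take (8,9); take (9,10); take (11,12); take (12,14); take (14,15); take (17,18); skip (15,19); skip (13,20); take (18,21); take (22,26); skip (24,27).
Selected: (2,4) (8,9) (9,10) (11,12) (12,14) (14,15) (17,18) (18,21) (22,26)

12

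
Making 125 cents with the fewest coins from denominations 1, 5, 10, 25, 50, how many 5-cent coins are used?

0

125 = 2×50 + 1×25
Count of 5: 0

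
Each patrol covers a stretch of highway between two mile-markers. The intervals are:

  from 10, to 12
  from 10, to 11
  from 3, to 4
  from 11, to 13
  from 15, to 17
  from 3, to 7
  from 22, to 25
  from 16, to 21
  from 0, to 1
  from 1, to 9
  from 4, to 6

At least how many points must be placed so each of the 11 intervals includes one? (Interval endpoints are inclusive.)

5

Sort by right endpoint; whenever an interval is uncovered, place a point at its right end.
Sorted: [0,1] [3,4] [4,6] [3,7] [1,9] [10,11] [10,12] [11,13] [15,17] [16,21] [22,25]
{[0,1]} hit by 1; {[3,4],[4,6],[3,7],[1,9]} hit by 4; {[10,11],[10,12],[11,13]} hit by 11; {[15,17],[16,21]} hit by 17; {[22,25]} hit by 25.
Points: 1, 4, 11, 17, 25 (5 total).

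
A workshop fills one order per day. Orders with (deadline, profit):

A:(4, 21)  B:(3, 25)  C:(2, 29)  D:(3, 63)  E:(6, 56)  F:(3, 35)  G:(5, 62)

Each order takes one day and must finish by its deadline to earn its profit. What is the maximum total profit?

By profit: D(d3,63), G(d5,62), E(d6,56), F(d3,35), C(d2,29), B(d3,25), A(d4,21)
D→slot 3; G→slot 5; E→slot 6; F→slot 2; C→slot 1; B skipped; A→slot 4.
Profit = 29 + 35 + 63 + 21 + 62 + 56 = 266

266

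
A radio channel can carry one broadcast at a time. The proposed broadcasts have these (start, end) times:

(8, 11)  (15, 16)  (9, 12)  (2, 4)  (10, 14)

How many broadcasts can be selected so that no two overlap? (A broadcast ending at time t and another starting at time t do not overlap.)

Greedy by earliest finish: after sorting by end time, pick each interval compatible with the last pick.
Sorted by end: (2,4)  (8,11)  (9,12)  (10,14)  (15,16)
take (2,4); take (8,11); skip (9,12); take (15,16).
Selected 3 broadcasts.

3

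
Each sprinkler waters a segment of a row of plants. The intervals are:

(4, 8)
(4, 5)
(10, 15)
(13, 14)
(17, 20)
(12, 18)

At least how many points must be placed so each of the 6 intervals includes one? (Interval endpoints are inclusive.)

3

By right end: [4,5]  [4,8]  [13,14]  [10,15]  [12,18]  [17,20]
[4,5] uncovered → point at 5; [13,14] uncovered → point at 14; [17,20] uncovered → point at 20.
Points: 5, 14, 20 (3 total).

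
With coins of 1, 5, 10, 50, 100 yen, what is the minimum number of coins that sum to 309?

8

309 = 3×100 + 1×5 + 4×1
Total coins = 3 + 1 + 4 = 8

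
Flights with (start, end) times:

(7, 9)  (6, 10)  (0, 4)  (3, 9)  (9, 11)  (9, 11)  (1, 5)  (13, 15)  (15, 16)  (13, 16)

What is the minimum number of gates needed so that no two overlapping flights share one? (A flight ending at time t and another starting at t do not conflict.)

starts: [0, 1, 3, 6, 7, 9, 9, 13, 13, 15]
ends:   [4, 5, 9, 9, 10, 11, 11, 15, 16, 16]
s0→1 s1→2 s3→3  — peak 3.

3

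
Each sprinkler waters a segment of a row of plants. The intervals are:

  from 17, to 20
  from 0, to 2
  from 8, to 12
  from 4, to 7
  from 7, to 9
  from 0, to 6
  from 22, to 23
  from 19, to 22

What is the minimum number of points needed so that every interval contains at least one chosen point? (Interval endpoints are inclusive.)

5

Process intervals by earliest right end; each time one isn't hit yet, stab at its right endpoint.
Sorted: [0,2] [0,6] [4,7] [7,9] [8,12] [17,20] [19,22] [22,23]
{[0,2],[0,6]} hit by 2; {[4,7],[7,9]} hit by 7; {[8,12]} hit by 12; {[17,20],[19,22]} hit by 20; {[22,23]} hit by 23.
Points: 2, 7, 12, 20, 23 (5 total).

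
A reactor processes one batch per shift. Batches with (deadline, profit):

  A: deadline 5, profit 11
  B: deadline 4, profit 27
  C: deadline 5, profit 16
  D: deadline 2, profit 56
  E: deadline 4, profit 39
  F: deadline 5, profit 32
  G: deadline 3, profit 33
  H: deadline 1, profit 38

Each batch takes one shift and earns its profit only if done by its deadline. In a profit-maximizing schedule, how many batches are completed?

5

Take jobs in profit order; each goes to the latest open slot no later than its deadline.
Profit order: D=56 E=39 H=38 G=33 F=32 B=27 C=16 A=11
Assign: D→slot 2, E→slot 4, H→slot 1, G→slot 3, F→slot 5, B skipped, C skipped, A skipped.
Slots: [1:H] [2:D] [3:G] [4:E] [5:F]
5 of 8 scheduled.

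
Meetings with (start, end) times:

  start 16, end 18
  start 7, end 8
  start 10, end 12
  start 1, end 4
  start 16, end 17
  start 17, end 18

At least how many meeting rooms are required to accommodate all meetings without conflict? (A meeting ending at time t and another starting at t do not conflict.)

2

Count concurrent intervals with a sweep; the peak is the room count.
starts: [1, 7, 10, 16, 16, 17]
ends:   [4, 8, 12, 17, 18, 18]
s1→1 e4→0 s7→1 e8→0 s10→1 e12→0 s16→1 s16→2  — peak 2.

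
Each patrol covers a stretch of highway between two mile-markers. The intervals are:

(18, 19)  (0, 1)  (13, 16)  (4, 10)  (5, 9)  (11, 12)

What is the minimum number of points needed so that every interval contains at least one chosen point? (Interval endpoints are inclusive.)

5

By right end: [0,1]  [5,9]  [4,10]  [11,12]  [13,16]  [18,19]
[0,1] uncovered → point at 1; [5,9] uncovered → point at 9; [11,12] uncovered → point at 12; [13,16] uncovered → point at 16; [18,19] uncovered → point at 19.
Points: 1, 9, 12, 16, 19 (5 total).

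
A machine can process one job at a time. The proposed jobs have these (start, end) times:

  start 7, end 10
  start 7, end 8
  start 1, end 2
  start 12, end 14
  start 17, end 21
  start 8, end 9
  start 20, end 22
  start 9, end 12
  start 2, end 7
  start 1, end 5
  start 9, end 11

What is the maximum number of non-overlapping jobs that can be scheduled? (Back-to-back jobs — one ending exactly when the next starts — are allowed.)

Greedy by earliest finish: after sorting by end time, pick each interval compatible with the last pick.
Sorted by end: (1,2)  (1,5)  (2,7)  (7,8)  (8,9)  (7,10)  (9,11)  (9,12)  (12,14)  (17,21)  (20,22)
take (1,2); skip (1,5); take (2,7); take (7,8); take (8,9); take (9,11); take (12,14); take (17,21).
Selected 7 jobs.

7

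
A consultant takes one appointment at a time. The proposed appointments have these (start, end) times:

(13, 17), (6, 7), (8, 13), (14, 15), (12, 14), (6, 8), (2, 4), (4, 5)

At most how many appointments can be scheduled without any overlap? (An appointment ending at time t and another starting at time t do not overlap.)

5

Sort by end time and greedily take each interval whose start is ≥ the last chosen end.
Sorted by end: (2,4)  (4,5)  (6,7)  (6,8)  (8,13)  (12,14)  (14,15)  (13,17)
take (2,4); take (4,5); take (6,7); take (8,13); take (14,15).
Selected 5 appointments.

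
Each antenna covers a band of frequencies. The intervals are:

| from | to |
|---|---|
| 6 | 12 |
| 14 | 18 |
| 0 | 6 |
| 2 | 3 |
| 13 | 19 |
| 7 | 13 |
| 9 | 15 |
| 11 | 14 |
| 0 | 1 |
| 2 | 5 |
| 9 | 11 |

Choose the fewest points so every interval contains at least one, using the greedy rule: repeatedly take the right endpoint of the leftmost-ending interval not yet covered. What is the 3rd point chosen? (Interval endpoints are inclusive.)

By right end: [0,1]  [2,3]  [2,5]  [0,6]  [9,11]  [6,12]  [7,13]  [11,14]  [9,15]  [14,18]  [13,19]
[0,1] uncovered → point at 1; [2,3] uncovered → point at 3; [9,11] uncovered → point at 11; [14,18] uncovered → point at 18.
Points: 1, 3, 11, 18 (4 total).

11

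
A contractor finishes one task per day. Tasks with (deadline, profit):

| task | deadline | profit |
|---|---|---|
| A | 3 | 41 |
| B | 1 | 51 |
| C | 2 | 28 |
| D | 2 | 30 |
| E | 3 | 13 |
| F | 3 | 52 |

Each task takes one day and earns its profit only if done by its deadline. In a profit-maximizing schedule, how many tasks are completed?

Profit order: F=52 B=51 A=41 D=30 C=28 E=13
Assign: F→slot 3, B→slot 1, A→slot 2, D skipped, C skipped, E skipped.
Slots: [1:B] [2:A] [3:F]
3 of 6 scheduled.

3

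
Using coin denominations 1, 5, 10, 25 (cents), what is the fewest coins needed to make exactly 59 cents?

59 = 2×25 + 1×5 + 4×1
Total coins = 2 + 1 + 4 = 7

7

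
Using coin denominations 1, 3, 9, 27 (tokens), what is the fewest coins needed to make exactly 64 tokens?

4

Greedy: take as many of the largest coin as possible, then repeat with the remainder.
64 − 2×27→10 − 1×9→1 − 1×1→0
Total coins = 2 + 1 + 1 = 4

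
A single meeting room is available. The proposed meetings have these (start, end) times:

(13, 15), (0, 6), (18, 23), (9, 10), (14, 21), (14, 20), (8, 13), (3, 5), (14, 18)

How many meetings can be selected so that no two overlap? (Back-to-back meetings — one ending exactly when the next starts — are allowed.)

4

By end time: (3,5), (0,6), (9,10), (8,13), (13,15), (14,18), (14,20), (14,21), (18,23).
Pick (3,5); next start ≥ 5 → (9,10); next start ≥ 10 → (13,15); next start ≥ 15 → (18,23).
Selected 4 meetings.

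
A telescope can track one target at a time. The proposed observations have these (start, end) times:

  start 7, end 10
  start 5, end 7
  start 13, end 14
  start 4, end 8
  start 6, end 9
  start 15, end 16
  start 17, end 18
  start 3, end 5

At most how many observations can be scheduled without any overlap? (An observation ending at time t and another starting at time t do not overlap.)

6

By end time: (3,5), (5,7), (4,8), (6,9), (7,10), (13,14), (15,16), (17,18).
Pick (3,5); next start ≥ 5 → (5,7); next start ≥ 7 → (7,10); next start ≥ 10 → (13,14); next start ≥ 14 → (15,16); next start ≥ 16 → (17,18).
Selected 6 observations.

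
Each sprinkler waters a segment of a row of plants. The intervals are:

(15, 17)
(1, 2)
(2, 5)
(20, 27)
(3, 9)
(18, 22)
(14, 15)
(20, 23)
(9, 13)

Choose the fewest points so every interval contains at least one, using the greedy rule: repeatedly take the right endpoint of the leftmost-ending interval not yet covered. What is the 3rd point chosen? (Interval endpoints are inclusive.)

15

Sort by right endpoint; whenever an interval is uncovered, place a point at its right end.
Sorted: [1,2] [2,5] [3,9] [9,13] [14,15] [15,17] [18,22] [20,23] [20,27]
{[1,2],[2,5]} hit by 2; {[3,9],[9,13]} hit by 9; {[14,15],[15,17]} hit by 15; {[18,22],[20,23],[20,27]} hit by 22.
Points: 2, 9, 15, 22 (4 total).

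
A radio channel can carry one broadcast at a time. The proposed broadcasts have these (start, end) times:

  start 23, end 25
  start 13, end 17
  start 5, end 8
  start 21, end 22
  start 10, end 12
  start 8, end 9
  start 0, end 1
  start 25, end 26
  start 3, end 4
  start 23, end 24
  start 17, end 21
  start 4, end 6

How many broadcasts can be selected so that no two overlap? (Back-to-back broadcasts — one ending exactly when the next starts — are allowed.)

By end time: (0,1), (3,4), (4,6), (5,8), (8,9), (10,12), (13,17), (17,21), (21,22), (23,24), (23,25), (25,26).
Pick (0,1); next start ≥ 1 → (3,4); next start ≥ 4 → (4,6); next start ≥ 6 → (8,9); next start ≥ 9 → (10,12); next start ≥ 12 → (13,17); next start ≥ 17 → (17,21); next start ≥ 21 → (21,22); next start ≥ 22 → (23,24); next start ≥ 24 → (25,26).
Selected 10 broadcasts.

10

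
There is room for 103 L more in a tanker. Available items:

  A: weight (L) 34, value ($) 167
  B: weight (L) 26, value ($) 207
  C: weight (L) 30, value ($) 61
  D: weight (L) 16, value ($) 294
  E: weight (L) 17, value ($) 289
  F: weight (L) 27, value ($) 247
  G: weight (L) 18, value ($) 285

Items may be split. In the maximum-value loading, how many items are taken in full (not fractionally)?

4

Order: D (294/16=18.38) > E (289/17=17.00) > G (285/18=15.83) > F (247/27=9.15) > B (207/26=7.96) > A (167/34=4.91) > C (61/30=2.03)
Fill: take D (16 @ 294) → take E (17 @ 289) → take G (18 @ 285) → take F (27 @ 247) → take 25/26 of B → 199.04; 103/103 used.
4 item(s) taken whole; one partial (take 25/26 of B).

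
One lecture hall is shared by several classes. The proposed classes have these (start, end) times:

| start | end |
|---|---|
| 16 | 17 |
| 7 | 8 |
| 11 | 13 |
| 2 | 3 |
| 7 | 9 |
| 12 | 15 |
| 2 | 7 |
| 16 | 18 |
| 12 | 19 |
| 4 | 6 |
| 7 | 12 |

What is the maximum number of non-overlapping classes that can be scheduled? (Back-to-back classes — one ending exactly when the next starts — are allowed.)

5

Sort by end time and greedily take each interval whose start is ≥ the last chosen end.
By end time: (2,3), (4,6), (2,7), (7,8), (7,9), (7,12), (11,13), (12,15), (16,17), (16,18), (12,19).
Pick (2,3); next start ≥ 3 → (4,6); next start ≥ 6 → (7,8); next start ≥ 8 → (11,13); next start ≥ 13 → (16,17).
Selected 5 classes.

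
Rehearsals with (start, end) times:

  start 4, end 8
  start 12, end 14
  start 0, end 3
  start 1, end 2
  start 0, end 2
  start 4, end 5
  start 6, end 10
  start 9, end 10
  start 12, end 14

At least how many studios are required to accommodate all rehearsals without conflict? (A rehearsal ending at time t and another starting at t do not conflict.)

3

starts: [0, 0, 1, 4, 4, 6, 9, 12, 12]
ends:   [2, 2, 3, 5, 8, 10, 10, 14, 14]
s0→1 s0→2 s1→3  — peak 3.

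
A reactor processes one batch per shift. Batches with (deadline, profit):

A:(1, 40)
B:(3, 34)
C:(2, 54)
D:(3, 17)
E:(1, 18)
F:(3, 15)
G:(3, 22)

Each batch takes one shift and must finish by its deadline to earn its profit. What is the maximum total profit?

128

Take jobs in profit order; each goes to the latest open slot no later than its deadline.
By profit: C(d2,54), A(d1,40), B(d3,34), G(d3,22), E(d1,18), D(d3,17), F(d3,15)
C→slot 2; A→slot 1; B→slot 3; G skipped; E skipped; D skipped; F skipped.
Profit = 40 + 54 + 34 = 128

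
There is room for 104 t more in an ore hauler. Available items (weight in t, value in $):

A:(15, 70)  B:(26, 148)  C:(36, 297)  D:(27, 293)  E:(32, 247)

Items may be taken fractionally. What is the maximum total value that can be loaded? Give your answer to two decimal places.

888.23

Greedy by value/weight ratio, highest first.
Ratios (sorted): D 10.85, C 8.25, E 7.72, B 5.69, A 4.67
take D (27 @ 293); take C (36 @ 297); take E (32 @ 247); take 9/26 of B → 51.23. Capacity used 104/104.
Total value = 888.23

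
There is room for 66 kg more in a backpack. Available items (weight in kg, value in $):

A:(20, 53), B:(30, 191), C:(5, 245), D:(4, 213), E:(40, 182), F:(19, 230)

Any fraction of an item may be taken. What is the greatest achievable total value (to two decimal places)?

Greedy by value/weight ratio, highest first.
Ratios (sorted): D 53.25, C 49.00, F 12.11, B 6.37, E 4.55, A 2.65
take D (4 @ 213); take C (5 @ 245); take F (19 @ 230); take B (30 @ 191); take 8/40 of E → 36.40. Capacity used 66/66.
Total value = 915.40

915.40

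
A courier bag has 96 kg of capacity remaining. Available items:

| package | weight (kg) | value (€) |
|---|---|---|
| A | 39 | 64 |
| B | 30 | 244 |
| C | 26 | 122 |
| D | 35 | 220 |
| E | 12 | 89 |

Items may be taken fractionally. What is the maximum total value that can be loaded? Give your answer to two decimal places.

642.15

Order: B (244/30=8.13) > E (89/12=7.42) > D (220/35=6.29) > C (122/26=4.69) > A (64/39=1.64)
Fill: take B (30 @ 244) → take E (12 @ 89) → take D (35 @ 220) → take 19/26 of C → 89.15; 96/96 used.
Total value = 642.15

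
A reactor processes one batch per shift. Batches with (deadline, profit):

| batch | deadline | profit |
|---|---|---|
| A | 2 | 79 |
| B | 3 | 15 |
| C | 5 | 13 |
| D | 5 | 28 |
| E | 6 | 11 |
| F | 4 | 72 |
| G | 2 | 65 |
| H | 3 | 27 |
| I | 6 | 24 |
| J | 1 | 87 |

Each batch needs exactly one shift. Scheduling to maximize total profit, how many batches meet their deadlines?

6

Sort by profit descending; place each in the latest free slot ≤ its deadline.
Profit order: J=87 A=79 F=72 G=65 D=28 H=27 I=24 B=15 C=13 E=11
Assign: J→slot 1, A→slot 2, F→slot 4, G skipped, D→slot 5, H→slot 3, I→slot 6, B skipped, C skipped, E skipped.
Slots: [1:J] [2:A] [3:H] [4:F] [5:D] [6:I]
6 of 10 scheduled.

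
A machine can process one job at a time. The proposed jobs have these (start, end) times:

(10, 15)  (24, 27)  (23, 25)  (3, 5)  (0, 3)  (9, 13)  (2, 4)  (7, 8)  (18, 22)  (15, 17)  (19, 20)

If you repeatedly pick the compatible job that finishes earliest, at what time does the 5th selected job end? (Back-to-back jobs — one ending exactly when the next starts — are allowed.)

17

Order by finish time; keep every interval that doesn't clash with the previous kept one.
Sorted by end: (0,3)  (2,4)  (3,5)  (7,8)  (9,13)  (10,15)  (15,17)  (19,20)  (18,22)  (23,25)  (24,27)
take (0,3); skip (2,4); take (3,5); take (7,8); take (9,13); skip (10,15); take (15,17); take (19,20); skip (18,22); take (23,25); skip (24,27).
Selected: (0,3) (3,5) (7,8) (9,13) (15,17) (19,20) (23,25)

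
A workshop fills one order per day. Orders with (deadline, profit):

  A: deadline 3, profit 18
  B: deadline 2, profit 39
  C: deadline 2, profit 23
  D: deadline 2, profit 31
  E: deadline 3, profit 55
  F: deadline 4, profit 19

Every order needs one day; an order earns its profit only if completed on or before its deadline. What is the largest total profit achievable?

Take jobs in profit order; each goes to the latest open slot no later than its deadline.
Profit order: E=55 B=39 D=31 C=23 F=19 A=18
Assign: E→slot 3, B→slot 2, D→slot 1, C skipped, F→slot 4, A skipped.
Slots: [1:D] [2:B] [3:E] [4:F]
Profit = 31 + 39 + 55 + 19 = 144

144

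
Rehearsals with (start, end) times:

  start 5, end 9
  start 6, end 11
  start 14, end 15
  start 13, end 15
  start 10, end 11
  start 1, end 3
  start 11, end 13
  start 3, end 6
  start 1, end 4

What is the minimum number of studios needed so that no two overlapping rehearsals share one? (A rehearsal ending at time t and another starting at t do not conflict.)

2

Count concurrent intervals with a sweep; the peak is the room count.
Events (time:±→running): 1:+→1 1:+→2 … peak 2.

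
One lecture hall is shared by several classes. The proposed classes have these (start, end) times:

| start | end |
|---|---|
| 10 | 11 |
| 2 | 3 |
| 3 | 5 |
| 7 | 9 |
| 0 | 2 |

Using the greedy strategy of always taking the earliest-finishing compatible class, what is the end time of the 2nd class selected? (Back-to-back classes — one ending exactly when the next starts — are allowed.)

3

Greedy by earliest finish: after sorting by end time, pick each interval compatible with the last pick.
By end time: (0,2), (2,3), (3,5), (7,9), (10,11).
Pick (0,2); next start ≥ 2 → (2,3); next start ≥ 3 → (3,5); next start ≥ 5 → (7,9); next start ≥ 9 → (10,11).
Selected: (0,2) (2,3) (3,5) (7,9) (10,11)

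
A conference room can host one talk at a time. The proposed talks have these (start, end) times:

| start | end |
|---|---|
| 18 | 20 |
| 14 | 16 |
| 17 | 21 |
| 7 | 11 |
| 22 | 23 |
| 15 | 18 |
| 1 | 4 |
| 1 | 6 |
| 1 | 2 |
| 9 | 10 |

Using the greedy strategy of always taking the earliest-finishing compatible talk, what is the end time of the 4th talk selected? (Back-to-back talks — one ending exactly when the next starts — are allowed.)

20

Greedy by earliest finish: after sorting by end time, pick each interval compatible with the last pick.
Sorted by end: (1,2)  (1,4)  (1,6)  (9,10)  (7,11)  (14,16)  (15,18)  (18,20)  (17,21)  (22,23)
take (1,2); take (9,10); take (14,16); take (18,20); skip (17,21); take (22,23).
Selected: (1,2) (9,10) (14,16) (18,20) (22,23)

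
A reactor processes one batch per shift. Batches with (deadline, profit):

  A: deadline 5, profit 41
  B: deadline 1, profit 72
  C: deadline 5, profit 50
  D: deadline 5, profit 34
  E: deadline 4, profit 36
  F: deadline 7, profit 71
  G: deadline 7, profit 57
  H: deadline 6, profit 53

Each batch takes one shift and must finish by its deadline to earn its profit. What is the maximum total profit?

Take jobs in profit order; each goes to the latest open slot no later than its deadline.
Profit order: B=72 F=71 G=57 H=53 C=50 A=41 E=36 D=34
Assign: B→slot 1, F→slot 7, G→slot 6, H→slot 5, C→slot 4, A→slot 3, E→slot 2, D skipped.
Slots: [1:B] [2:E] [3:A] [4:C] [5:H] [6:G] [7:F]
Profit = 72 + 36 + 41 + 50 + 53 + 57 + 71 = 380

380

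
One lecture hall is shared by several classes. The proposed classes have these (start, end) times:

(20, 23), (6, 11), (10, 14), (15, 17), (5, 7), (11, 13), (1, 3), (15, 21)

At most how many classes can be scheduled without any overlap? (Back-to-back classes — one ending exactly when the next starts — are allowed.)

5

Order by finish time; keep every interval that doesn't clash with the previous kept one.
Sorted by end: (1,3)  (5,7)  (6,11)  (11,13)  (10,14)  (15,17)  (15,21)  (20,23)
take (1,3); take (5,7); take (11,13); skip (10,14); take (15,17); take (20,23).
Selected 5 classes.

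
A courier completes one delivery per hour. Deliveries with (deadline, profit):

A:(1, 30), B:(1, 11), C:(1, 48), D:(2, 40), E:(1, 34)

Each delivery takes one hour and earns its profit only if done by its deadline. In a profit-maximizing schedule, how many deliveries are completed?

2

By profit: C(d1,48), D(d2,40), E(d1,34), A(d1,30), B(d1,11)
C→slot 1; D→slot 2; E skipped; A skipped; B skipped.
2 of 5 scheduled.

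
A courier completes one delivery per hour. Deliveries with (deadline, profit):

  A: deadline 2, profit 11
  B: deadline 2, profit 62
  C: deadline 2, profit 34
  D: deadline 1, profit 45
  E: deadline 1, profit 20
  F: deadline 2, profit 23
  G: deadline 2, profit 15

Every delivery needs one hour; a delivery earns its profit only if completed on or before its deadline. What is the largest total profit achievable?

107

By profit: B(d2,62), D(d1,45), C(d2,34), F(d2,23), E(d1,20), G(d2,15), A(d2,11)
B→slot 2; D→slot 1; C skipped; F skipped; E skipped; G skipped; A skipped.
Profit = 45 + 62 = 107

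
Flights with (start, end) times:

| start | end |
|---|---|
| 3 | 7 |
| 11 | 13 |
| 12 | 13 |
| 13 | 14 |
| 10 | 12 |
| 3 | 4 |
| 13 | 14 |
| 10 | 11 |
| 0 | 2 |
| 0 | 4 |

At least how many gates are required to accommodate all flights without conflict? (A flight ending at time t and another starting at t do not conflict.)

Events (time:±→running): 0:+→1 0:+→2 2:-→1 3:+→2 3:+→3 … peak 3.

3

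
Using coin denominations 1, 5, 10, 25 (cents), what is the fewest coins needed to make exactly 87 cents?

6

87 = 3×25 + 1×10 + 2×1
Total coins = 3 + 1 + 2 = 6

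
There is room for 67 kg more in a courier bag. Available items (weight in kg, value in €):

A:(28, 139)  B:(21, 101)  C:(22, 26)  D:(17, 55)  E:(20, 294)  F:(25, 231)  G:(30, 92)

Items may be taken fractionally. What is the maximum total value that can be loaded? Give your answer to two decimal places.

Sort by value per unit weight and fill in that order.
Order: E (294/20=14.70) > F (231/25=9.24) > A (139/28=4.96) > B (101/21=4.81) > D (55/17=3.24) > G (92/30=3.07) > C (26/22=1.18)
Fill: take E (20 @ 294) → take F (25 @ 231) → take 22/28 of A → 109.21; 67/67 used.
Total value = 634.21

634.21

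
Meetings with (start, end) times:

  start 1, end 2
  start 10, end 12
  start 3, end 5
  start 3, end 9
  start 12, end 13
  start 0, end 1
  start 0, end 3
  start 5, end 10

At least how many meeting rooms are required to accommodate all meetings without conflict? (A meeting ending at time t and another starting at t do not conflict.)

Count concurrent intervals with a sweep; the peak is the room count.
Events (time:±→running): 0:+→1 0:+→2 … peak 2.

2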